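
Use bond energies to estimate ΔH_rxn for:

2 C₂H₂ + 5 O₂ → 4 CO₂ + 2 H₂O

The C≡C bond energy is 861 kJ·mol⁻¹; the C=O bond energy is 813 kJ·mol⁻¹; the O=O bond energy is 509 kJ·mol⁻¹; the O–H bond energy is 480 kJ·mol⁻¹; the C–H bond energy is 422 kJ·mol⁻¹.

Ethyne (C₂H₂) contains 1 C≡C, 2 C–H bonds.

ΔH ≈ −2469 kJ

Bonds broken (reactants):
  C≡C: 2 × 861 = 1722
  C–H: 4 × 422 = 1688
  O=O: 5 × 509 = 2545
  Σ(broken) = 5955 kJ
Bonds formed (products):
  C=O: 8 × 813 = 6504
  O–H: 4 × 480 = 1920
  Σ(formed) = 8424 kJ
ΔH = Σ(broken) − Σ(formed) = 5955 − 8424 = −2469 kJ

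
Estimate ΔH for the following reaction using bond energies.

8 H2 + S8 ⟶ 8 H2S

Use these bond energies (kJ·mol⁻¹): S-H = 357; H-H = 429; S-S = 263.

Bonds broken (reactants):
  H-H: 8 × 429 = 3432
  S-S: 8 × 263 = 2104
  Σ(broken) = 5536 kJ
Bonds formed (products):
  S-H: 16 × 357 = 5712
  Σ(formed) = 5712 kJ
ΔH = Σ(broken) − Σ(formed) = 5536 − 5712 = −176 kJ

ΔH ≈ −176 kJ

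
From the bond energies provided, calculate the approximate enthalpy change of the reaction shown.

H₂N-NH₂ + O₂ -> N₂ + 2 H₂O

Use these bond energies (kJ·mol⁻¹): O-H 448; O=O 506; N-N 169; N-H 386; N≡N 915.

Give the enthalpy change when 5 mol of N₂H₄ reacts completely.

Bonds broken (reactants):
  N-H: 4 × 386 = 1544
  N-N: 1 × 169 = 169
  O=O: 1 × 506 = 506
  Σ(broken) = 2219 kJ
Bonds formed (products):
  N≡N: 1 × 915 = 915
  O-H: 4 × 448 = 1792
  Σ(formed) = 2707 kJ
ΔH = Σ(broken) − Σ(formed) = 2219 − 2707 = −488 kJ
For 5× the reaction as written: 5 × (−488) = −2440 kJ

ΔH = −2440 kJ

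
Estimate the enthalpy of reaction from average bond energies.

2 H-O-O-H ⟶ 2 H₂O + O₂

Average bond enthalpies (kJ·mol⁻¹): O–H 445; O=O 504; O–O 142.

Bonds broken (reactants):
  O–H: 4 × 445 = 1780
  O–O: 2 × 142 = 284
  Σ(broken) = 2064 kJ
Bonds formed (products):
  O–H: 4 × 445 = 1780
  O=O: 1 × 504 = 504
  Σ(formed) = 2284 kJ
ΔH = Σ(broken) − Σ(formed) = 2064 − 2284 = −220 kJ

ΔH ≈ −220 kJ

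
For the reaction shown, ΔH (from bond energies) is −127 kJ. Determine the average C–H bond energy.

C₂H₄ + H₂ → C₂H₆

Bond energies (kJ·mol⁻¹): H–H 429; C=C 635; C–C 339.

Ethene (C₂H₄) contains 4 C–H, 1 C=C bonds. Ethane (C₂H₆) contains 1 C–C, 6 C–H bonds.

Let D be the C–H bond energy.
Σ(broken) = 4×D + 1×635 + 1×429 = 1064 + 4D
Σ(formed) = 1×339 + 6×D = 339 + 6D
ΔH = Σ(broken) − Σ(formed) = (1064 + 4D) − (339 + 6D) = +725 − 2D
Setting this equal to −127 kJ gives 2D = 852, so D = 426 kJ/mol.

D(C–H) ≈ 426 kJ/mol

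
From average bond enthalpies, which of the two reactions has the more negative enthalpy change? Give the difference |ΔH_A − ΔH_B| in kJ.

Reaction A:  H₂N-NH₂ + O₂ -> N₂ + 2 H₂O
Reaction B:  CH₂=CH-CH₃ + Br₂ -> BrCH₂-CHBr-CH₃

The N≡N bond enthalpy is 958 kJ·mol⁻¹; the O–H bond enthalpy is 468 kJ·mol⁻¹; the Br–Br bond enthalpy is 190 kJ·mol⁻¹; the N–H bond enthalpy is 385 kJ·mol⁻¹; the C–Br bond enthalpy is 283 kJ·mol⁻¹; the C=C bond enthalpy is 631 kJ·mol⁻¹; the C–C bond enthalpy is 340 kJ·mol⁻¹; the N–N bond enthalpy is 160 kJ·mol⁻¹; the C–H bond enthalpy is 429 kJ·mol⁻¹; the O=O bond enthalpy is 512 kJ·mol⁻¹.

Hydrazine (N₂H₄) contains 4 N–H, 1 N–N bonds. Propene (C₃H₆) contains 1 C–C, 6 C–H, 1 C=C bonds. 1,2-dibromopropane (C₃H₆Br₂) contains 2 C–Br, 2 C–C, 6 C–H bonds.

Reaction A, by 533 kJ

Reaction A:
  Bonds broken (reactants):
    N–H: 4 × 385 = 1540
    N–N: 1 × 160 = 160
    O=O: 1 × 512 = 512
    Σ(broken) = 2212 kJ
  Bonds formed (products):
    N≡N: 1 × 958 = 958
    O–H: 4 × 468 = 1872
    Σ(formed) = 2830 kJ
  ΔH_A = 2212 − 2830 = −618 kJ
Reaction B:
  Bonds broken (reactants):
    Br–Br: 1 × 190 = 190
    C–C: 1 × 340 = 340
    C–H: 6 × 429 = 2574
    C=C: 1 × 631 = 631
    Σ(broken) = 3735 kJ
  Bonds formed (products):
    C–Br: 2 × 283 = 566
    C–C: 2 × 340 = 680
    C–H: 6 × 429 = 2574
    Σ(formed) = 3820 kJ
  ΔH_B = 3735 − 3820 = −85 kJ
ΔH_A − ΔH_B = −533 kJ, so reaction A has the more negative ΔH; |ΔH_A − ΔH_B| = 533 kJ.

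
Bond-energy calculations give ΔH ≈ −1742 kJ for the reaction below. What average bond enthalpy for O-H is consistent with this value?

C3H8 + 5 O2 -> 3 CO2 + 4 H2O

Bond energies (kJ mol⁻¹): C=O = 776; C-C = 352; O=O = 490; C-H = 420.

D(O-H) ≈ 450 kJ/mol

Let D be the O-H bond energy.
Σ(broken) = 2×352 + 8×420 + 5×490 = 6514
Σ(formed) = 6×776 + 8×D = 4656 + 8D
ΔH = Σ(broken) − Σ(formed) = (6514) − (4656 + 8D) = +1858 − 8D
Setting this equal to −1742 kJ gives 8D = 3600, so D = 450 kJ/mol.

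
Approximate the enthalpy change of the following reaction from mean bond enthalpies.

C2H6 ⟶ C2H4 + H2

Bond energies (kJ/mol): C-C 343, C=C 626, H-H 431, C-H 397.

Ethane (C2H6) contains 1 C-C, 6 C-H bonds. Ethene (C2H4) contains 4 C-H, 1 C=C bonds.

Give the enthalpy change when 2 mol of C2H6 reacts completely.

ΔH = +160 kJ

Bonds broken (reactants):
  C-C: 1 × 343 = 343
  C-H: 6 × 397 = 2382
  Σ(broken) = 2725 kJ
Bonds formed (products):
  C-H: 4 × 397 = 1588
  C=C: 1 × 626 = 626
  H-H: 1 × 431 = 431
  Σ(formed) = 2645 kJ
ΔH = Σ(broken) − Σ(formed) = 2725 − 2645 = +80 kJ
For 2× the reaction as written: 2 × (+80) = +160 kJ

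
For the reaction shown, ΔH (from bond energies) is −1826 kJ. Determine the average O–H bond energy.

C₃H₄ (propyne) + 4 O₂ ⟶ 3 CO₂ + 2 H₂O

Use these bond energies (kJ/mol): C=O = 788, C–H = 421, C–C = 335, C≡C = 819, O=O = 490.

D(O–H) ≈ 474 kJ/mol

Let D be the O–H bond energy.
Σ(broken) = 1×819 + 1×335 + 4×421 + 4×490 = 4798
Σ(formed) = 6×788 + 4×D = 4728 + 4D
ΔH = Σ(broken) − Σ(formed) = (4798) − (4728 + 4D) = +70 − 4D
Setting this equal to −1826 kJ gives 4D = 1896, so D = 474 kJ/mol.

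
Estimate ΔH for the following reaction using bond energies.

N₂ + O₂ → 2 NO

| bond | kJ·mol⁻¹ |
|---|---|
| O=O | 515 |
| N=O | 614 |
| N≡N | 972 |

ΔH ≈ +259 kJ

Bonds broken (reactants):
  N≡N: 1 × 972 = 972
  O=O: 1 × 515 = 515
  Σ(broken) = 1487 kJ
Bonds formed (products):
  N=O: 2 × 614 = 1228
  Σ(formed) = 1228 kJ
ΔH = Σ(broken) − Σ(formed) = 1487 − 1228 = +259 kJ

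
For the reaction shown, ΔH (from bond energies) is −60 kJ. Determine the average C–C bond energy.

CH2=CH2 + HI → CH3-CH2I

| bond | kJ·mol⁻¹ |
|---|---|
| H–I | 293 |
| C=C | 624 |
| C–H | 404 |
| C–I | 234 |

D(C–C) ≈ 339 kJ/mol

Let D be the C–C bond energy.
Σ(broken) = 4×404 + 1×624 + 1×293 = 2533
Σ(formed) = 1×D + 5×404 + 1×234 = 2254 + D
ΔH = Σ(broken) − Σ(formed) = (2533) − (2254 + D) = +279 − D
Setting this equal to −60 kJ gives D = 339 kJ/mol.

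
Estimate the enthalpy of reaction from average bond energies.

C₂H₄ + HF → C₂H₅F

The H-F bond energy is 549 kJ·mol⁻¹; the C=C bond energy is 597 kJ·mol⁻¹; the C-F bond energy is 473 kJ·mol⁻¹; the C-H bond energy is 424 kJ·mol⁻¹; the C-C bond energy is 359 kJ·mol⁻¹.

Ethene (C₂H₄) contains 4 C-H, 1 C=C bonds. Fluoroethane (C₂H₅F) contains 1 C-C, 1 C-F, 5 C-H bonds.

ΔH ≈ −110 kJ

Bonds broken (reactants):
  C-H: 4 × 424 = 1696
  C=C: 1 × 597 = 597
  H-F: 1 × 549 = 549
  Σ(broken) = 2842 kJ
Bonds formed (products):
  C-C: 1 × 359 = 359
  C-F: 1 × 473 = 473
  C-H: 5 × 424 = 2120
  Σ(formed) = 2952 kJ
ΔH = Σ(broken) − Σ(formed) = 2842 − 2952 = −110 kJ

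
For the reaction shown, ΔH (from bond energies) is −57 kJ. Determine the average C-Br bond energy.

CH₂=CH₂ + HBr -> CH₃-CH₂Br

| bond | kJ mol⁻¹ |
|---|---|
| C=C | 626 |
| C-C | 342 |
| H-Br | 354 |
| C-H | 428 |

Let D be the C-Br bond energy.
Σ(broken) = 4×428 + 1×626 + 1×354 = 2692
Σ(formed) = 1×D + 1×342 + 5×428 = 2482 + D
ΔH = Σ(broken) − Σ(formed) = (2692) − (2482 + D) = +210 − D
Setting this equal to −57 kJ gives D = 267 kJ/mol.

D(C-Br) ≈ 267 kJ/mol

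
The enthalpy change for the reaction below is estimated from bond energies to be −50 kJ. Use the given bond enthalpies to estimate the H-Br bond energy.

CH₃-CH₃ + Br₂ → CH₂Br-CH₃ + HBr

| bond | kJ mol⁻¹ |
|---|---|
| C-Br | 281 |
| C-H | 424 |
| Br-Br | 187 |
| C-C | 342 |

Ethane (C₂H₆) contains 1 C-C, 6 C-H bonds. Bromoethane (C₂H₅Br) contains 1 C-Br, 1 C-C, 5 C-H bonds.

Let D be the H-Br bond energy.
Σ(broken) = 1×187 + 1×342 + 6×424 = 3073
Σ(formed) = 1×281 + 1×342 + 5×424 + 1×D = 2743 + D
ΔH = Σ(broken) − Σ(formed) = (3073) − (2743 + D) = +330 − D
Setting this equal to −50 kJ gives D = 380 kJ/mol.

D(H-Br) ≈ 380 kJ/mol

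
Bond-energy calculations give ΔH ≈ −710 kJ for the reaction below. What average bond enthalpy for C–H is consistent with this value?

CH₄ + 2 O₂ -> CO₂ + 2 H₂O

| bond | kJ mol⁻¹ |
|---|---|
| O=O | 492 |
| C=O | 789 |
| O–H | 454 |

D(C–H) ≈ 425 kJ/mol

Let D be the C–H bond energy.
Σ(broken) = 4×D + 2×492 = 984 + 4D
Σ(formed) = 2×789 + 4×454 = 3394
ΔH = Σ(broken) − Σ(formed) = (984 + 4D) − (3394) = −2410 + 4D
Setting this equal to −710 kJ gives 4D = 1700, so D = 425 kJ/mol.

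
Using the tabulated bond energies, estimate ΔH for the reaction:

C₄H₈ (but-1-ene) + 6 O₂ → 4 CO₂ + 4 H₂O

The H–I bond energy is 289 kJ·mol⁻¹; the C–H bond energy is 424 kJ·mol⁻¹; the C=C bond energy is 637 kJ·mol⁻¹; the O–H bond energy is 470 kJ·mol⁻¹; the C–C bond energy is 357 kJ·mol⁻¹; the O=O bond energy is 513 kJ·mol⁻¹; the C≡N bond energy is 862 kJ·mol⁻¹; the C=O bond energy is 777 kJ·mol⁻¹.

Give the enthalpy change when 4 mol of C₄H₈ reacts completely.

Bonds broken (reactants):
  C–C: 2 × 357 = 714
  C–H: 8 × 424 = 3392
  C=C: 1 × 637 = 637
  O=O: 6 × 513 = 3078
  Σ(broken) = 7821 kJ
Bonds formed (products):
  C=O: 8 × 777 = 6216
  O–H: 8 × 470 = 3760
  Σ(formed) = 9976 kJ
ΔH = Σ(broken) − Σ(formed) = 7821 − 9976 = −2155 kJ
For 4× the reaction as written: 4 × (−2155) = −8620 kJ

ΔH = −8620 kJ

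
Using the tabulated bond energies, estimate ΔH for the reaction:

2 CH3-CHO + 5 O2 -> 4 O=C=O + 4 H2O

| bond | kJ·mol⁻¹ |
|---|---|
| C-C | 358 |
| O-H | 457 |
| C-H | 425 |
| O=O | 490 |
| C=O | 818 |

ΔH ≈ −1998 kJ

Bonds broken (reactants):
  C-C: 2 × 358 = 716
  C-H: 8 × 425 = 3400
  C=O: 2 × 818 = 1636
  O=O: 5 × 490 = 2450
  Σ(broken) = 8202 kJ
Bonds formed (products):
  C=O: 8 × 818 = 6544
  O-H: 8 × 457 = 3656
  Σ(formed) = 10200 kJ
ΔH = Σ(broken) − Σ(formed) = 8202 − 10200 = −1998 kJ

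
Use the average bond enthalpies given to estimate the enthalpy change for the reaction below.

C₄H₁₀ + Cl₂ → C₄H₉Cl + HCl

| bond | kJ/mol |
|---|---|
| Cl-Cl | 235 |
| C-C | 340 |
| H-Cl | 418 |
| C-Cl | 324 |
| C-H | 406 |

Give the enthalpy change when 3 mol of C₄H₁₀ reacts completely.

Bonds broken (reactants):
  C-C: 3 × 340 = 1020
  C-H: 10 × 406 = 4060
  Cl-Cl: 1 × 235 = 235
  Σ(broken) = 5315 kJ
Bonds formed (products):
  C-C: 3 × 340 = 1020
  C-Cl: 1 × 324 = 324
  C-H: 9 × 406 = 3654
  H-Cl: 1 × 418 = 418
  Σ(formed) = 5416 kJ
ΔH = Σ(broken) − Σ(formed) = 5315 − 5416 = −101 kJ
For 3× the reaction as written: 3 × (−101) = −303 kJ

ΔH = −303 kJ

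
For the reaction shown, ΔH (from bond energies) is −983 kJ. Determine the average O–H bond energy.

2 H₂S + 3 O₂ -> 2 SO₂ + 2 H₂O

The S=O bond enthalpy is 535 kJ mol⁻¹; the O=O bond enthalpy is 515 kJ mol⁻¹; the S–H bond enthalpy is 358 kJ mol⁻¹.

D(O–H) ≈ 455 kJ/mol

Let D be the O–H bond energy.
Σ(broken) = 3×515 + 4×358 = 2977
Σ(formed) = 4×D + 4×535 = 2140 + 4D
ΔH = Σ(broken) − Σ(formed) = (2977) − (2140 + 4D) = +837 − 4D
Setting this equal to −983 kJ gives 4D = 1820, so D = 455 kJ/mol.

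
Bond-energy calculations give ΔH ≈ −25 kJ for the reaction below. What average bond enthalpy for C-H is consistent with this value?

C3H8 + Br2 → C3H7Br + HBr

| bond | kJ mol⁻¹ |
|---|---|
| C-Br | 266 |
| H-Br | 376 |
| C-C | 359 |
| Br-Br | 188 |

D(C-H) ≈ 429 kJ/mol

Let D be the C-H bond energy.
Σ(broken) = 1×188 + 2×359 + 8×D = 906 + 8D
Σ(formed) = 1×266 + 2×359 + 7×D + 1×376 = 1360 + 7D
ΔH = Σ(broken) − Σ(formed) = (906 + 8D) − (1360 + 7D) = −454 + D
Setting this equal to −25 kJ gives D = 429 kJ/mol.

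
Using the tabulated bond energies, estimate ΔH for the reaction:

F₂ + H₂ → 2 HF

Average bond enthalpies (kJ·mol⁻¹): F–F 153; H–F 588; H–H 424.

Bonds broken (reactants):
  F–F: 1 × 153 = 153
  H–H: 1 × 424 = 424
  Σ(broken) = 577 kJ
Bonds formed (products):
  H–F: 2 × 588 = 1176
  Σ(formed) = 1176 kJ
ΔH = Σ(broken) − Σ(formed) = 577 − 1176 = −599 kJ

ΔH ≈ −599 kJ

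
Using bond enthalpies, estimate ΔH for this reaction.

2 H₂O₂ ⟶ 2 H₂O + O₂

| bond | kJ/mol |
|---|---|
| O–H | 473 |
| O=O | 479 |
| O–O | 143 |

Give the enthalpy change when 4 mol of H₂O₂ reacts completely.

ΔH = −386 kJ

Bonds broken (reactants):
  O–H: 4 × 473 = 1892
  O–O: 2 × 143 = 286
  Σ(broken) = 2178 kJ
Bonds formed (products):
  O–H: 4 × 473 = 1892
  O=O: 1 × 479 = 479
  Σ(formed) = 2371 kJ
ΔH = Σ(broken) − Σ(formed) = 2178 − 2371 = −193 kJ
For 2× the reaction as written: 2 × (−193) = −386 kJ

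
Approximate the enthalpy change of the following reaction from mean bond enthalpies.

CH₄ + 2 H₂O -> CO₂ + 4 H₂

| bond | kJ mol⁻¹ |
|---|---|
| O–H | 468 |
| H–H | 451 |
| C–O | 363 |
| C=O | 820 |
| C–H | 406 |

Bonds broken (reactants):
  C–H: 4 × 406 = 1624
  O–H: 4 × 468 = 1872
  Σ(broken) = 3496 kJ
Bonds formed (products):
  C=O: 2 × 820 = 1640
  H–H: 4 × 451 = 1804
  Σ(formed) = 3444 kJ
ΔH = Σ(broken) − Σ(formed) = 3496 − 3444 = +52 kJ

ΔH ≈ +52 kJ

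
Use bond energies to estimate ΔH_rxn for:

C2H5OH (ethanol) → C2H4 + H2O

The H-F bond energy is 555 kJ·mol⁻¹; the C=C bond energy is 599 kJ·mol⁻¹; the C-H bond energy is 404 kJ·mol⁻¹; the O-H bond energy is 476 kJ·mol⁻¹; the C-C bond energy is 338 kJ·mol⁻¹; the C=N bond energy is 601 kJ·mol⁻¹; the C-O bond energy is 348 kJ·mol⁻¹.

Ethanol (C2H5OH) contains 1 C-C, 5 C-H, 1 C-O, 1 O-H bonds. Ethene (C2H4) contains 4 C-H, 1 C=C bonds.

Bonds broken (reactants):
  C-C: 1 × 338 = 338
  C-H: 5 × 404 = 2020
  C-O: 1 × 348 = 348
  O-H: 1 × 476 = 476
  Σ(broken) = 3182 kJ
Bonds formed (products):
  C-H: 4 × 404 = 1616
  C=C: 1 × 599 = 599
  O-H: 2 × 476 = 952
  Σ(formed) = 3167 kJ
ΔH = Σ(broken) − Σ(formed) = 3182 − 3167 = +15 kJ

ΔH ≈ +15 kJ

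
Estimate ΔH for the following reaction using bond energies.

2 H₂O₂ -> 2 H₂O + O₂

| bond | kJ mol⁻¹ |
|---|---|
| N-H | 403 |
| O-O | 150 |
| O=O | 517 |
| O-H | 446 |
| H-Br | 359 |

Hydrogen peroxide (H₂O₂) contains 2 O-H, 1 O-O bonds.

ΔH ≈ −217 kJ

Bonds broken (reactants):
  O-H: 4 × 446 = 1784
  O-O: 2 × 150 = 300
  Σ(broken) = 2084 kJ
Bonds formed (products):
  O-H: 4 × 446 = 1784
  O=O: 1 × 517 = 517
  Σ(formed) = 2301 kJ
ΔH = Σ(broken) − Σ(formed) = 2084 − 2301 = −217 kJ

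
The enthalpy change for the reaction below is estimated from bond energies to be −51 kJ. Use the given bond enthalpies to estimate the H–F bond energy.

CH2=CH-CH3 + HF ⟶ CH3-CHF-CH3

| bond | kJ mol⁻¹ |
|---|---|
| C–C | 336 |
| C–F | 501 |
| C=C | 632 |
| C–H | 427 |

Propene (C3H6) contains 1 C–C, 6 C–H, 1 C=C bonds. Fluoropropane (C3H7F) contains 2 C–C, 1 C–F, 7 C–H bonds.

D(H–F) ≈ 581 kJ/mol

Let D be the H–F bond energy.
Σ(broken) = 1×336 + 6×427 + 1×632 + 1×D = 3530 + D
Σ(formed) = 2×336 + 1×501 + 7×427 = 4162
ΔH = Σ(broken) − Σ(formed) = (3530 + D) − (4162) = −632 + D
Setting this equal to −51 kJ gives D = 581 kJ/mol.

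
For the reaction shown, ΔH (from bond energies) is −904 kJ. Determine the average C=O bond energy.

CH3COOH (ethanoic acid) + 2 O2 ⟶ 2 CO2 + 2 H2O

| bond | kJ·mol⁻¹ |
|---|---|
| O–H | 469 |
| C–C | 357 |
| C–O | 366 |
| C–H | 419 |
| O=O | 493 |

D(C=O) ≈ 821 kJ/mol

Let D be the C=O bond energy.
Σ(broken) = 1×357 + 3×419 + 1×366 + 1×D + 1×469 + 2×493 = 3435 + D
Σ(formed) = 4×D + 4×469 = 1876 + 4D
ΔH = Σ(broken) − Σ(formed) = (3435 + D) − (1876 + 4D) = +1559 − 3D
Setting this equal to −904 kJ gives 3D = 2463, so D = 821 kJ/mol.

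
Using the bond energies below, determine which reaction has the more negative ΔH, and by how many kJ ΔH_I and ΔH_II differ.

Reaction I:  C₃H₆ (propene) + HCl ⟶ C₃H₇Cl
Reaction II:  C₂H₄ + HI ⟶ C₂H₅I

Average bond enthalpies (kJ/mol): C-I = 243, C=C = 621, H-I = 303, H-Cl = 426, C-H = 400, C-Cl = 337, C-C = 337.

Reaction II, by 29 kJ

Reaction I:
  Bonds broken (reactants):
    C-C: 1 × 337 = 337
    C-H: 6 × 400 = 2400
    C=C: 1 × 621 = 621
    H-Cl: 1 × 426 = 426
    Σ(broken) = 3784 kJ
  Bonds formed (products):
    C-C: 2 × 337 = 674
    C-Cl: 1 × 337 = 337
    C-H: 7 × 400 = 2800
    Σ(formed) = 3811 kJ
  ΔH_I = 3784 − 3811 = −27 kJ
Reaction II:
  Bonds broken (reactants):
    C-H: 4 × 400 = 1600
    C=C: 1 × 621 = 621
    H-I: 1 × 303 = 303
    Σ(broken) = 2524 kJ
  Bonds formed (products):
    C-C: 1 × 337 = 337
    C-H: 5 × 400 = 2000
    C-I: 1 × 243 = 243
    Σ(formed) = 2580 kJ
  ΔH_II = 2524 − 2580 = −56 kJ
ΔH_I − ΔH_II = +29 kJ, so reaction II has the more negative ΔH; |ΔH_I − ΔH_II| = 29 kJ.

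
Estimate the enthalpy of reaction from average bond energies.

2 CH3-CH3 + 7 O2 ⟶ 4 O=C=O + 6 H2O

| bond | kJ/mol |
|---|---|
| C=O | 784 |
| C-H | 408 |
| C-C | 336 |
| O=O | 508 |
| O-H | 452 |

ΔH ≈ −2572 kJ

Bonds broken (reactants):
  C-C: 2 × 336 = 672
  C-H: 12 × 408 = 4896
  O=O: 7 × 508 = 3556
  Σ(broken) = 9124 kJ
Bonds formed (products):
  C=O: 8 × 784 = 6272
  O-H: 12 × 452 = 5424
  Σ(formed) = 11696 kJ
ΔH = Σ(broken) − Σ(formed) = 9124 − 11696 = −2572 kJ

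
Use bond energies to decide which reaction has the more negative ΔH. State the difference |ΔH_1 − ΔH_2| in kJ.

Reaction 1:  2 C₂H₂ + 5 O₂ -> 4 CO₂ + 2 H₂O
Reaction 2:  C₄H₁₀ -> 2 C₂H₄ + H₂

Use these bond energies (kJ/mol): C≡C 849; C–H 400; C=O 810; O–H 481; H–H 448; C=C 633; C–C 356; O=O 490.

Reaction 1:
  Bonds broken (reactants):
    C≡C: 2 × 849 = 1698
    C–H: 4 × 400 = 1600
    O=O: 5 × 490 = 2450
    Σ(broken) = 5748 kJ
  Bonds formed (products):
    C=O: 8 × 810 = 6480
    O–H: 4 × 481 = 1924
    Σ(formed) = 8404 kJ
  ΔH_1 = 5748 − 8404 = −2656 kJ
Reaction 2:
  Bonds broken (reactants):
    C–C: 3 × 356 = 1068
    C–H: 10 × 400 = 4000
    Σ(broken) = 5068 kJ
  Bonds formed (products):
    C–H: 8 × 400 = 3200
    C=C: 2 × 633 = 1266
    H–H: 1 × 448 = 448
    Σ(formed) = 4914 kJ
  ΔH_2 = 5068 − 4914 = +154 kJ
ΔH_1 − ΔH_2 = −2810 kJ, so reaction 1 has the more negative ΔH; |ΔH_1 − ΔH_2| = 2810 kJ.

Reaction 1, by 2810 kJ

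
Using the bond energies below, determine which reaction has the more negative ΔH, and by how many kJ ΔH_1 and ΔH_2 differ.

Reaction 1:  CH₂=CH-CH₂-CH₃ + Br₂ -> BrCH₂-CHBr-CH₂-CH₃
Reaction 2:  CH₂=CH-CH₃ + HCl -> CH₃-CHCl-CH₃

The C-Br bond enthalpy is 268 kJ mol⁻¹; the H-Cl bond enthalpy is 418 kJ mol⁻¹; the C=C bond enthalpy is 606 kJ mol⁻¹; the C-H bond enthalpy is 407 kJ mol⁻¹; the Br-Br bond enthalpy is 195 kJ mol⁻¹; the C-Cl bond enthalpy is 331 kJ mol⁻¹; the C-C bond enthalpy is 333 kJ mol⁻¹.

Reaction 1, by 21 kJ

Reaction 1:
  Bonds broken (reactants):
    Br-Br: 1 × 195 = 195
    C-C: 2 × 333 = 666
    C-H: 8 × 407 = 3256
    C=C: 1 × 606 = 606
    Σ(broken) = 4723 kJ
  Bonds formed (products):
    C-Br: 2 × 268 = 536
    C-C: 3 × 333 = 999
    C-H: 8 × 407 = 3256
    Σ(formed) = 4791 kJ
  ΔH_1 = 4723 − 4791 = −68 kJ
Reaction 2:
  Bonds broken (reactants):
    C-C: 1 × 333 = 333
    C-H: 6 × 407 = 2442
    C=C: 1 × 606 = 606
    H-Cl: 1 × 418 = 418
    Σ(broken) = 3799 kJ
  Bonds formed (products):
    C-C: 2 × 333 = 666
    C-Cl: 1 × 331 = 331
    C-H: 7 × 407 = 2849
    Σ(formed) = 3846 kJ
  ΔH_2 = 3799 − 3846 = −47 kJ
ΔH_1 − ΔH_2 = −21 kJ, so reaction 1 has the more negative ΔH; |ΔH_1 − ΔH_2| = 21 kJ.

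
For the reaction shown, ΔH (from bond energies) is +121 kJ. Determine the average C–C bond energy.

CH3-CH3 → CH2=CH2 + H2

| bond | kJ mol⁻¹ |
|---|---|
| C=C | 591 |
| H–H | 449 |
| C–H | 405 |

Let D be the C–C bond energy.
Σ(broken) = 1×D + 6×405 = 2430 + D
Σ(formed) = 4×405 + 1×591 + 1×449 = 2660
ΔH = Σ(broken) − Σ(formed) = (2430 + D) − (2660) = −230 + D
Setting this equal to +121 kJ gives D = 351 kJ/mol.

D(C–C) ≈ 351 kJ/mol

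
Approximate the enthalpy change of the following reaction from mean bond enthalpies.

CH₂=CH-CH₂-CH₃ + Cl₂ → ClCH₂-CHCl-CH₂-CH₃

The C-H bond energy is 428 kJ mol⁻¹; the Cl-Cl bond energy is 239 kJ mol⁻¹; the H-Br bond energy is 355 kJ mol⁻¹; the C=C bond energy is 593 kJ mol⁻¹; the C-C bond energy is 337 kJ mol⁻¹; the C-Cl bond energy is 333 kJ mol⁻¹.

ΔH ≈ −171 kJ

Bonds broken (reactants):
  C-C: 2 × 337 = 674
  C-H: 8 × 428 = 3424
  C=C: 1 × 593 = 593
  Cl-Cl: 1 × 239 = 239
  Σ(broken) = 4930 kJ
Bonds formed (products):
  C-C: 3 × 337 = 1011
  C-Cl: 2 × 333 = 666
  C-H: 8 × 428 = 3424
  Σ(formed) = 5101 kJ
ΔH = Σ(broken) − Σ(formed) = 4930 − 5101 = −171 kJ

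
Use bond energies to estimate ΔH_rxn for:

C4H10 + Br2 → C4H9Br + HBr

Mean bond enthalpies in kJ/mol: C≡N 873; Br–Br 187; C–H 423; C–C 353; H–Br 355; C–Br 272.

Bonds broken (reactants):
  Br–Br: 1 × 187 = 187
  C–C: 3 × 353 = 1059
  C–H: 10 × 423 = 4230
  Σ(broken) = 5476 kJ
Bonds formed (products):
  C–Br: 1 × 272 = 272
  C–C: 3 × 353 = 1059
  C–H: 9 × 423 = 3807
  H–Br: 1 × 355 = 355
  Σ(formed) = 5493 kJ
ΔH = Σ(broken) − Σ(formed) = 5476 − 5493 = −17 kJ

ΔH ≈ −17 kJ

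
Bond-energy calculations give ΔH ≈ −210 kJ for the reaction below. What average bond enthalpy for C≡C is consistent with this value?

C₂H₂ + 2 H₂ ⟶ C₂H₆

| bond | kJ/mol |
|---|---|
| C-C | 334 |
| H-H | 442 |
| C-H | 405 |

Let D be the C≡C bond energy.
Σ(broken) = 1×D + 2×405 + 2×442 = 1694 + D
Σ(formed) = 1×334 + 6×405 = 2764
ΔH = Σ(broken) − Σ(formed) = (1694 + D) − (2764) = −1070 + D
Setting this equal to −210 kJ gives D = 860 kJ/mol.

D(C≡C) ≈ 860 kJ/mol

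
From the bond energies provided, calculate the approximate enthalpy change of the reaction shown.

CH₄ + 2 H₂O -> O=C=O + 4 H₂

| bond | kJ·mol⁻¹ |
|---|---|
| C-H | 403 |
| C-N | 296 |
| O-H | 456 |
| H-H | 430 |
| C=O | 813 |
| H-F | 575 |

Bonds broken (reactants):
  C-H: 4 × 403 = 1612
  O-H: 4 × 456 = 1824
  Σ(broken) = 3436 kJ
Bonds formed (products):
  C=O: 2 × 813 = 1626
  H-H: 4 × 430 = 1720
  Σ(formed) = 3346 kJ
ΔH = Σ(broken) − Σ(formed) = 3436 − 3346 = +90 kJ

ΔH ≈ +90 kJ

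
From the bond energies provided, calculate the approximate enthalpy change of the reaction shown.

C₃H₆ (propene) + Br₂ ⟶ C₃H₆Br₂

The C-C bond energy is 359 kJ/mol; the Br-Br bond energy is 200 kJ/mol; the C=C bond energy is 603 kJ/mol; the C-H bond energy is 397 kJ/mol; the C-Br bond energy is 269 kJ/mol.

ΔH ≈ −94 kJ

Bonds broken (reactants):
  Br-Br: 1 × 200 = 200
  C-C: 1 × 359 = 359
  C-H: 6 × 397 = 2382
  C=C: 1 × 603 = 603
  Σ(broken) = 3544 kJ
Bonds formed (products):
  C-Br: 2 × 269 = 538
  C-C: 2 × 359 = 718
  C-H: 6 × 397 = 2382
  Σ(formed) = 3638 kJ
ΔH = Σ(broken) − Σ(formed) = 3544 − 3638 = −94 kJ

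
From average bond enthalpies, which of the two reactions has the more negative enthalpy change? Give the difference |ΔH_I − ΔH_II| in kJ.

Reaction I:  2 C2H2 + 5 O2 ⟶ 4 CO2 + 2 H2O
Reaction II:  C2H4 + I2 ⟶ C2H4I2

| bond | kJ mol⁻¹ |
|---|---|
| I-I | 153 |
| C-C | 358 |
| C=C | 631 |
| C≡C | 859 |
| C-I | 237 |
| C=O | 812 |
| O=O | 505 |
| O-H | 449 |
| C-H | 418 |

Reaction I:
  Bonds broken (reactants):
    C≡C: 2 × 859 = 1718
    C-H: 4 × 418 = 1672
    O=O: 5 × 505 = 2525
    Σ(broken) = 5915 kJ
  Bonds formed (products):
    C=O: 8 × 812 = 6496
    O-H: 4 × 449 = 1796
    Σ(formed) = 8292 kJ
  ΔH_I = 5915 − 8292 = −2377 kJ
Reaction II:
  Bonds broken (reactants):
    C-H: 4 × 418 = 1672
    C=C: 1 × 631 = 631
    I-I: 1 × 153 = 153
    Σ(broken) = 2456 kJ
  Bonds formed (products):
    C-C: 1 × 358 = 358
    C-H: 4 × 418 = 1672
    C-I: 2 × 237 = 474
    Σ(formed) = 2504 kJ
  ΔH_II = 2456 − 2504 = −48 kJ
ΔH_I − ΔH_II = −2329 kJ, so reaction I has the more negative ΔH; |ΔH_I − ΔH_II| = 2329 kJ.

Reaction I, by 2329 kJ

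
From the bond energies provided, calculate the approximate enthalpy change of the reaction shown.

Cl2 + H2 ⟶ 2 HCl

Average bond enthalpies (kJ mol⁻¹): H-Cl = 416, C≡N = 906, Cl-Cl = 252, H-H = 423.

Bonds broken (reactants):
  Cl-Cl: 1 × 252 = 252
  H-H: 1 × 423 = 423
  Σ(broken) = 675 kJ
Bonds formed (products):
  H-Cl: 2 × 416 = 832
  Σ(formed) = 832 kJ
ΔH = Σ(broken) − Σ(formed) = 675 − 832 = −157 kJ

ΔH ≈ −157 kJ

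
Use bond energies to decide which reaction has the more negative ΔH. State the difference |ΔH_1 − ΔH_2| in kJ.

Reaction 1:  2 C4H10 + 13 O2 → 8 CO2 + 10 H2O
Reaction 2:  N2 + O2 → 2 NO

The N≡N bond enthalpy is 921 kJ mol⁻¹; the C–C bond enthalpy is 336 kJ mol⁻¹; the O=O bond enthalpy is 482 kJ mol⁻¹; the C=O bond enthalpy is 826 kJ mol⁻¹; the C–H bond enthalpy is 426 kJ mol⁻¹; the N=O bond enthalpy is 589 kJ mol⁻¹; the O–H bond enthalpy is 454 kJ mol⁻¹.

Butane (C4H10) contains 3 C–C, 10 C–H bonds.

Reaction 1:
  Bonds broken (reactants):
    C–C: 6 × 336 = 2016
    C–H: 20 × 426 = 8520
    O=O: 13 × 482 = 6266
    Σ(broken) = 16802 kJ
  Bonds formed (products):
    C=O: 16 × 826 = 13216
    O–H: 20 × 454 = 9080
    Σ(formed) = 22296 kJ
  ΔH_1 = 16802 − 22296 = −5494 kJ
Reaction 2:
  Bonds broken (reactants):
    N≡N: 1 × 921 = 921
    O=O: 1 × 482 = 482
    Σ(broken) = 1403 kJ
  Bonds formed (products):
    N=O: 2 × 589 = 1178
    Σ(formed) = 1178 kJ
  ΔH_2 = 1403 − 1178 = +225 kJ
ΔH_1 − ΔH_2 = −5719 kJ, so reaction 1 has the more negative ΔH; |ΔH_1 − ΔH_2| = 5719 kJ.

Reaction 1, by 5719 kJ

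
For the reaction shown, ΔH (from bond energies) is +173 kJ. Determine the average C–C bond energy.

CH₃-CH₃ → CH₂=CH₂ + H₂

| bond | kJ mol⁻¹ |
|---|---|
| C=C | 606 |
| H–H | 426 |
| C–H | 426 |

D(C–C) ≈ 353 kJ/mol

Let D be the C–C bond energy.
Σ(broken) = 1×D + 6×426 = 2556 + D
Σ(formed) = 4×426 + 1×606 + 1×426 = 2736
ΔH = Σ(broken) − Σ(formed) = (2556 + D) − (2736) = −180 + D
Setting this equal to +173 kJ gives D = 353 kJ/mol.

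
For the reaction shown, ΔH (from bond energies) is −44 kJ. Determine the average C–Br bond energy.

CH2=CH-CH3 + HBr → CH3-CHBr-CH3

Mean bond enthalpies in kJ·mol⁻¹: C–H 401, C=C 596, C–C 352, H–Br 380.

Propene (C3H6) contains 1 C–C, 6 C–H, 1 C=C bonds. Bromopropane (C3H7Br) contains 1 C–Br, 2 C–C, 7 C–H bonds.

D(C–Br) ≈ 267 kJ/mol

Let D be the C–Br bond energy.
Σ(broken) = 1×352 + 6×401 + 1×596 + 1×380 = 3734
Σ(formed) = 1×D + 2×352 + 7×401 = 3511 + D
ΔH = Σ(broken) − Σ(formed) = (3734) − (3511 + D) = +223 − D
Setting this equal to −44 kJ gives D = 267 kJ/mol.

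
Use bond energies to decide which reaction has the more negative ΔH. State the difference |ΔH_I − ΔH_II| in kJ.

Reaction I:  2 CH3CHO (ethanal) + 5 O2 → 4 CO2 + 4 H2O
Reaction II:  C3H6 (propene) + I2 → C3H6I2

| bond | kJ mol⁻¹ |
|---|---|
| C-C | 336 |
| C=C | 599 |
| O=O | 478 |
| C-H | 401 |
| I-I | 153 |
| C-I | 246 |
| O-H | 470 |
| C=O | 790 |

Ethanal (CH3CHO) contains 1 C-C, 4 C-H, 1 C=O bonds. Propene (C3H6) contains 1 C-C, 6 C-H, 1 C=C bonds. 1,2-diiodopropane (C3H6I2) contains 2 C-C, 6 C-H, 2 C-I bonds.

Reaction I, by 2154 kJ

Reaction I:
  Bonds broken (reactants):
    C-C: 2 × 336 = 672
    C-H: 8 × 401 = 3208
    C=O: 2 × 790 = 1580
    O=O: 5 × 478 = 2390
    Σ(broken) = 7850 kJ
  Bonds formed (products):
    C=O: 8 × 790 = 6320
    O-H: 8 × 470 = 3760
    Σ(formed) = 10080 kJ
  ΔH_I = 7850 − 10080 = −2230 kJ
Reaction II:
  Bonds broken (reactants):
    C-C: 1 × 336 = 336
    C-H: 6 × 401 = 2406
    C=C: 1 × 599 = 599
    I-I: 1 × 153 = 153
    Σ(broken) = 3494 kJ
  Bonds formed (products):
    C-C: 2 × 336 = 672
    C-H: 6 × 401 = 2406
    C-I: 2 × 246 = 492
    Σ(formed) = 3570 kJ
  ΔH_II = 3494 − 3570 = −76 kJ
ΔH_I − ΔH_II = −2154 kJ, so reaction I has the more negative ΔH; |ΔH_I − ΔH_II| = 2154 kJ.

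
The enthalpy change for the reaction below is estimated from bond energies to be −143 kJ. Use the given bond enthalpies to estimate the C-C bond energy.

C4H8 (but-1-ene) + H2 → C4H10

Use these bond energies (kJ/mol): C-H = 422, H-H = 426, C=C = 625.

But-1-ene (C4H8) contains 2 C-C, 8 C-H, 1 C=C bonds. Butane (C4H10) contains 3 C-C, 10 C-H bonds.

Let D be the C-C bond energy.
Σ(broken) = 2×D + 8×422 + 1×625 + 1×426 = 4427 + 2D
Σ(formed) = 3×D + 10×422 = 4220 + 3D
ΔH = Σ(broken) − Σ(formed) = (4427 + 2D) − (4220 + 3D) = +207 − D
Setting this equal to −143 kJ gives D = 350 kJ/mol.

D(C-C) ≈ 350 kJ/mol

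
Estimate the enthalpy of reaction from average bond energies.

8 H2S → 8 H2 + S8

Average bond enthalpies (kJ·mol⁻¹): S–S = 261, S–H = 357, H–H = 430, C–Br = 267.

ΔH ≈ +184 kJ

Bonds broken (reactants):
  S–H: 16 × 357 = 5712
  Σ(broken) = 5712 kJ
Bonds formed (products):
  H–H: 8 × 430 = 3440
  S–S: 8 × 261 = 2088
  Σ(formed) = 5528 kJ
ΔH = Σ(broken) − Σ(formed) = 5712 − 5528 = +184 kJ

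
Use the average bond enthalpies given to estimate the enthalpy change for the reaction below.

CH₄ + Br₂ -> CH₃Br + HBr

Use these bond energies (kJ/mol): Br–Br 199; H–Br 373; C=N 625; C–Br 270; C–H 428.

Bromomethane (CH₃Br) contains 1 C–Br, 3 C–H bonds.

ΔH ≈ −16 kJ

Bonds broken (reactants):
  Br–Br: 1 × 199 = 199
  C–H: 4 × 428 = 1712
  Σ(broken) = 1911 kJ
Bonds formed (products):
  C–Br: 1 × 270 = 270
  C–H: 3 × 428 = 1284
  H–Br: 1 × 373 = 373
  Σ(formed) = 1927 kJ
ΔH = Σ(broken) − Σ(formed) = 1911 − 1927 = −16 kJ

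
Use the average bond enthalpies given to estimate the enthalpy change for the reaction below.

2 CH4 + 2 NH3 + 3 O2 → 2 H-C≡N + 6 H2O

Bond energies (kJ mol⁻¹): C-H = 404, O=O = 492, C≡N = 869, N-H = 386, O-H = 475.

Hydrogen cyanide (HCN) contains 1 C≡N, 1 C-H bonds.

Bonds broken (reactants):
  C-H: 8 × 404 = 3232
  N-H: 6 × 386 = 2316
  O=O: 3 × 492 = 1476
  Σ(broken) = 7024 kJ
Bonds formed (products):
  C≡N: 2 × 869 = 1738
  C-H: 2 × 404 = 808
  O-H: 12 × 475 = 5700
  Σ(formed) = 8246 kJ
ΔH = Σ(broken) − Σ(formed) = 7024 − 8246 = −1222 kJ

ΔH ≈ −1222 kJ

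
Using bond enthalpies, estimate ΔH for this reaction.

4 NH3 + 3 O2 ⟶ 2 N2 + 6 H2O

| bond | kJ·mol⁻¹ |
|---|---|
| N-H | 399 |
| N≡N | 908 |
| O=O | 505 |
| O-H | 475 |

ΔH ≈ −1213 kJ

Bonds broken (reactants):
  N-H: 12 × 399 = 4788
  O=O: 3 × 505 = 1515
  Σ(broken) = 6303 kJ
Bonds formed (products):
  N≡N: 2 × 908 = 1816
  O-H: 12 × 475 = 5700
  Σ(formed) = 7516 kJ
ΔH = Σ(broken) − Σ(formed) = 6303 − 7516 = −1213 kJ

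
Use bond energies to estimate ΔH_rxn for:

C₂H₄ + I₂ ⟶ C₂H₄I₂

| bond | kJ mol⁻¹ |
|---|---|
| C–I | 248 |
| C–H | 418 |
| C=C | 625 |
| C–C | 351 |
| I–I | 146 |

Bonds broken (reactants):
  C–H: 4 × 418 = 1672
  C=C: 1 × 625 = 625
  I–I: 1 × 146 = 146
  Σ(broken) = 2443 kJ
Bonds formed (products):
  C–C: 1 × 351 = 351
  C–H: 4 × 418 = 1672
  C–I: 2 × 248 = 496
  Σ(formed) = 2519 kJ
ΔH = Σ(broken) − Σ(formed) = 2443 − 2519 = −76 kJ

ΔH ≈ −76 kJ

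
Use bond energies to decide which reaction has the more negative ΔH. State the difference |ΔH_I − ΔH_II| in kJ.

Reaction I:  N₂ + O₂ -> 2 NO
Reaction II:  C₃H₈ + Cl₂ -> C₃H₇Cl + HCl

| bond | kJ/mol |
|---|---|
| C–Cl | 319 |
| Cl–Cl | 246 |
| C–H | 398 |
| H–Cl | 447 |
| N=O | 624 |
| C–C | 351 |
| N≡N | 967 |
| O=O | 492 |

Reaction II, by 333 kJ

Reaction I:
  Bonds broken (reactants):
    N≡N: 1 × 967 = 967
    O=O: 1 × 492 = 492
    Σ(broken) = 1459 kJ
  Bonds formed (products):
    N=O: 2 × 624 = 1248
    Σ(formed) = 1248 kJ
  ΔH_I = 1459 − 1248 = +211 kJ
Reaction II:
  Bonds broken (reactants):
    C–C: 2 × 351 = 702
    C–H: 8 × 398 = 3184
    Cl–Cl: 1 × 246 = 246
    Σ(broken) = 4132 kJ
  Bonds formed (products):
    C–C: 2 × 351 = 702
    C–Cl: 1 × 319 = 319
    C–H: 7 × 398 = 2786
    H–Cl: 1 × 447 = 447
    Σ(formed) = 4254 kJ
  ΔH_II = 4132 − 4254 = −122 kJ
ΔH_I − ΔH_II = +333 kJ, so reaction II has the more negative ΔH; |ΔH_I − ΔH_II| = 333 kJ.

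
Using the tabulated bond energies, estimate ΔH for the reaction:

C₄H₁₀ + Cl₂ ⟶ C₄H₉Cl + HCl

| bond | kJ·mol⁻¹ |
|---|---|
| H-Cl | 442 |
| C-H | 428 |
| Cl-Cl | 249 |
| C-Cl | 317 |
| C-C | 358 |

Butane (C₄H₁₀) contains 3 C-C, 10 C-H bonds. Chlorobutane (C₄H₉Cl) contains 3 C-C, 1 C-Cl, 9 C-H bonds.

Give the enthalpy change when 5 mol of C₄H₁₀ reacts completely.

ΔH = −410 kJ

Bonds broken (reactants):
  C-C: 3 × 358 = 1074
  C-H: 10 × 428 = 4280
  Cl-Cl: 1 × 249 = 249
  Σ(broken) = 5603 kJ
Bonds formed (products):
  C-C: 3 × 358 = 1074
  C-Cl: 1 × 317 = 317
  C-H: 9 × 428 = 3852
  H-Cl: 1 × 442 = 442
  Σ(formed) = 5685 kJ
ΔH = Σ(broken) − Σ(formed) = 5603 − 5685 = −82 kJ
For 5× the reaction as written: 5 × (−82) = −410 kJ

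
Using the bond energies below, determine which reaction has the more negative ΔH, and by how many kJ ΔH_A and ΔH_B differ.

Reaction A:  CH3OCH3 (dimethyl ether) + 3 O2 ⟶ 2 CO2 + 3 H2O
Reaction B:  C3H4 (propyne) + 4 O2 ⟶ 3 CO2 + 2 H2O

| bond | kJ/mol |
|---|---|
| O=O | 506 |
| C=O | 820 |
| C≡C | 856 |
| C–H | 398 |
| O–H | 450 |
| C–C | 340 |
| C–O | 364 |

Reaction B, by 562 kJ

Reaction A:
  Bonds broken (reactants):
    C–H: 6 × 398 = 2388
    C–O: 2 × 364 = 728
    O=O: 3 × 506 = 1518
    Σ(broken) = 4634 kJ
  Bonds formed (products):
    C=O: 4 × 820 = 3280
    O–H: 6 × 450 = 2700
    Σ(formed) = 5980 kJ
  ΔH_A = 4634 − 5980 = −1346 kJ
Reaction B:
  Bonds broken (reactants):
    C≡C: 1 × 856 = 856
    C–C: 1 × 340 = 340
    C–H: 4 × 398 = 1592
    O=O: 4 × 506 = 2024
    Σ(broken) = 4812 kJ
  Bonds formed (products):
    C=O: 6 × 820 = 4920
    O–H: 4 × 450 = 1800
    Σ(formed) = 6720 kJ
  ΔH_B = 4812 − 6720 = −1908 kJ
ΔH_A − ΔH_B = +562 kJ, so reaction B has the more negative ΔH; |ΔH_A − ΔH_B| = 562 kJ.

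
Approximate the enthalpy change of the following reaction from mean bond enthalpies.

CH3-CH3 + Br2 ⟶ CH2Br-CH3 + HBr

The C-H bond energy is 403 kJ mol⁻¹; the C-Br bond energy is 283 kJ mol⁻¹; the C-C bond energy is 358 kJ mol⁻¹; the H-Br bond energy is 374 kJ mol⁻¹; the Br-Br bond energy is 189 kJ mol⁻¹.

Bonds broken (reactants):
  Br-Br: 1 × 189 = 189
  C-C: 1 × 358 = 358
  C-H: 6 × 403 = 2418
  Σ(broken) = 2965 kJ
Bonds formed (products):
  C-Br: 1 × 283 = 283
  C-C: 1 × 358 = 358
  C-H: 5 × 403 = 2015
  H-Br: 1 × 374 = 374
  Σ(formed) = 3030 kJ
ΔH = Σ(broken) − Σ(formed) = 2965 − 3030 = −65 kJ

ΔH ≈ −65 kJ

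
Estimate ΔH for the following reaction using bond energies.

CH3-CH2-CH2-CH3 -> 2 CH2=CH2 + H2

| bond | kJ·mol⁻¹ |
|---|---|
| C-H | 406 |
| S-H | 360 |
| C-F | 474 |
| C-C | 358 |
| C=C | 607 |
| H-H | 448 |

Bonds broken (reactants):
  C-C: 3 × 358 = 1074
  C-H: 10 × 406 = 4060
  Σ(broken) = 5134 kJ
Bonds formed (products):
  C-H: 8 × 406 = 3248
  C=C: 2 × 607 = 1214
  H-H: 1 × 448 = 448
  Σ(formed) = 4910 kJ
ΔH = Σ(broken) − Σ(formed) = 5134 − 4910 = +224 kJ

ΔH ≈ +224 kJ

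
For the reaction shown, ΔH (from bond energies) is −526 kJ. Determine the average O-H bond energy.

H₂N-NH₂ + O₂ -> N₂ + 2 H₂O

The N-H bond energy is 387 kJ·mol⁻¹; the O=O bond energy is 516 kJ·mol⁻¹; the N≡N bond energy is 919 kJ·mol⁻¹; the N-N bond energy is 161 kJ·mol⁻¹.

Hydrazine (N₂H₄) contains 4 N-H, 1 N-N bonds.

Let D be the O-H bond energy.
Σ(broken) = 4×387 + 1×161 + 1×516 = 2225
Σ(formed) = 1×919 + 4×D = 919 + 4D
ΔH = Σ(broken) − Σ(formed) = (2225) − (919 + 4D) = +1306 − 4D
Setting this equal to −526 kJ gives 4D = 1832, so D = 458 kJ/mol.

D(O-H) ≈ 458 kJ/mol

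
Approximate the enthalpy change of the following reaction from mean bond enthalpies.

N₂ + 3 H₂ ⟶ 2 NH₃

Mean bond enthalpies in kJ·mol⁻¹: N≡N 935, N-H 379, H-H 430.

Bonds broken (reactants):
  H-H: 3 × 430 = 1290
  N≡N: 1 × 935 = 935
  Σ(broken) = 2225 kJ
Bonds formed (products):
  N-H: 6 × 379 = 2274
  Σ(formed) = 2274 kJ
ΔH = Σ(broken) − Σ(formed) = 2225 − 2274 = −49 kJ

ΔH ≈ −49 kJ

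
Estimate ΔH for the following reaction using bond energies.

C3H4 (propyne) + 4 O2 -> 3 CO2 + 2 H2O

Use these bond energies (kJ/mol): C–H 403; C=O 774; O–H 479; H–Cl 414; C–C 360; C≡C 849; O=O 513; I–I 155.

Bonds broken (reactants):
  C≡C: 1 × 849 = 849
  C–C: 1 × 360 = 360
  C–H: 4 × 403 = 1612
  O=O: 4 × 513 = 2052
  Σ(broken) = 4873 kJ
Bonds formed (products):
  C=O: 6 × 774 = 4644
  O–H: 4 × 479 = 1916
  Σ(formed) = 6560 kJ
ΔH = Σ(broken) − Σ(formed) = 4873 − 6560 = −1687 kJ

ΔH ≈ −1687 kJ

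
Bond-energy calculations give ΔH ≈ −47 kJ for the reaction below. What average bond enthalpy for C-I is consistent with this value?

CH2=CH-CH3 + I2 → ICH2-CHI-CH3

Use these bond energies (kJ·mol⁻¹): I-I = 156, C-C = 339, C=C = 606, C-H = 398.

Let D be the C-I bond energy.
Σ(broken) = 1×339 + 6×398 + 1×606 + 1×156 = 3489
Σ(formed) = 2×339 + 6×398 + 2×D = 3066 + 2D
ΔH = Σ(broken) − Σ(formed) = (3489) − (3066 + 2D) = +423 − 2D
Setting this equal to −47 kJ gives 2D = 470, so D = 235 kJ/mol.

D(C-I) ≈ 235 kJ/mol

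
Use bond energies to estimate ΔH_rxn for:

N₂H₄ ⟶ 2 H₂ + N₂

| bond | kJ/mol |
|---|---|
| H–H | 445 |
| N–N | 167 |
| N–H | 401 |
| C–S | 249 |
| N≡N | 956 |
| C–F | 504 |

Bonds broken (reactants):
  N–H: 4 × 401 = 1604
  N–N: 1 × 167 = 167
  Σ(broken) = 1771 kJ
Bonds formed (products):
  H–H: 2 × 445 = 890
  N≡N: 1 × 956 = 956
  Σ(formed) = 1846 kJ
ΔH = Σ(broken) − Σ(formed) = 1771 − 1846 = −75 kJ

ΔH ≈ −75 kJ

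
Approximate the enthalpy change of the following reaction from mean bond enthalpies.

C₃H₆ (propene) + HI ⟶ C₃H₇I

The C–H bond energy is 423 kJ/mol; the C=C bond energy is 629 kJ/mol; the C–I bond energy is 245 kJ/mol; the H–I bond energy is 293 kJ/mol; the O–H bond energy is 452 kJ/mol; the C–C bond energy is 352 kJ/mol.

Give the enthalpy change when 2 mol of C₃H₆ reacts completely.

Bonds broken (reactants):
  C–C: 1 × 352 = 352
  C–H: 6 × 423 = 2538
  C=C: 1 × 629 = 629
  H–I: 1 × 293 = 293
  Σ(broken) = 3812 kJ
Bonds formed (products):
  C–C: 2 × 352 = 704
  C–H: 7 × 423 = 2961
  C–I: 1 × 245 = 245
  Σ(formed) = 3910 kJ
ΔH = Σ(broken) − Σ(formed) = 3812 − 3910 = −98 kJ
For 2× the reaction as written: 2 × (−98) = −196 kJ

ΔH = −196 kJ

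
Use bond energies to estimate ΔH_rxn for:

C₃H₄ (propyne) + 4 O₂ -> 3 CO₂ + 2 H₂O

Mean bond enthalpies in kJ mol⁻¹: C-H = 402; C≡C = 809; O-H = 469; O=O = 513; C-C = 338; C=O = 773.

Bonds broken (reactants):
  C≡C: 1 × 809 = 809
  C-C: 1 × 338 = 338
  C-H: 4 × 402 = 1608
  O=O: 4 × 513 = 2052
  Σ(broken) = 4807 kJ
Bonds formed (products):
  C=O: 6 × 773 = 4638
  O-H: 4 × 469 = 1876
  Σ(formed) = 6514 kJ
ΔH = Σ(broken) − Σ(formed) = 4807 − 6514 = −1707 kJ

ΔH ≈ −1707 kJ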